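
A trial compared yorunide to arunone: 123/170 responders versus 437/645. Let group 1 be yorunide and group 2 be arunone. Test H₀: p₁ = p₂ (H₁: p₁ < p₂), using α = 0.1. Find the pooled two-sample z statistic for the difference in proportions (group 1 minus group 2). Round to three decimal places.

p̂₁ = 123/170 ≈ 0.72353, p̂₂ = 437/645 ≈ 0.67752.
Pooled p̂ = (123+437)/(170+645) = 560/815 = 0.68712.
SE = √(p̂(1−p̂)(1/n₁+1/n₂)) = √(0.68712·0.31288·0.00743274) = √(0.00159795) = 0.03997.
z = (0.72353 − 0.67752)/0.03997 = 0.04601/0.03997 = 1.151.
p-value = P(Z < 1.151) ≈ 0.8751, so at α = 0.1 we fail to reject H₀.

z = 1.151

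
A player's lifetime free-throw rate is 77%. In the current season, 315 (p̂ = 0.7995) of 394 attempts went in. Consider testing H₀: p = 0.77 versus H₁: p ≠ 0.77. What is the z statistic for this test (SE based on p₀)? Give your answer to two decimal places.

p̂ = 315/394 ≈ 0.7995.
Standard error under H₀: √(0.77×0.23/394) = 0.0212.
z = (0.7995 − 0.77)/0.0212 = 0.0295/0.0212 = 1.39.

z = 1.39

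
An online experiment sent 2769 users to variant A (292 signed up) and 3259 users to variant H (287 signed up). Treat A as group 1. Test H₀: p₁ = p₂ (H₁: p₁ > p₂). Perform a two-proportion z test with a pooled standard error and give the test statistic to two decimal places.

p̂₁ = 292/2769 = 0.10545, p̂₂ = 287/3259 = 0.08806.
Pooled p̂ = (292+287)/(2769+3259) = 579/6028 = 0.09605.
SE = √(0.0868258 × 0.000667984) = 0.00762.
z = (0.10545 − 0.08806)/0.00762 = 0.01739/0.00762 = 2.28.
p-value = P(Z > 2.283) ≈ 0.0112.

z = 2.28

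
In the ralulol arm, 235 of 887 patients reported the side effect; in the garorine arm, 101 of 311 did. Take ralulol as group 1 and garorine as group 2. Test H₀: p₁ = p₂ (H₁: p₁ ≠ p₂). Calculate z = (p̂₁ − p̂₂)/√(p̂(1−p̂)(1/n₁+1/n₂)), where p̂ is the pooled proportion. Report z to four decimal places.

p̂₁ = 235/887 ≈ 0.264938, p̂₂ = 101/311 ≈ 0.324759.
Pooled p̂ = (235+101)/(887+311) = 336/1198 = 0.280467.
SE = √(p̂(1−p̂)(1/n₁+1/n₂)) = √(0.280467·0.719533·0.00434283) = √(0.000876407) = 0.029604.
z = (0.264938 − 0.324759)/0.029604 = -0.059821/0.029604 = -2.0207.

z = -2.0207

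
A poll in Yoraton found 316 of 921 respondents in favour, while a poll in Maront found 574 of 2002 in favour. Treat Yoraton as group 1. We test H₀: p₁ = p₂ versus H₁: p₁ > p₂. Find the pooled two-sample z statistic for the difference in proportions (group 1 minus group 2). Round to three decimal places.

z = 3.078

p̂₁ = 316/921 = 0.343105, p̂₂ = 574/2002 = 0.286713.
Pooled p̂ = (316+574)/(921+2002) = 890/2923 = 0.304482.
SE = √(0.211773 × 0.00158528) = 0.018323.
z = (0.343105 − 0.286713)/0.018323 = 0.056392/0.018323 = 3.078.
p-value = P(Z > 3.078) ≈ 0.0010.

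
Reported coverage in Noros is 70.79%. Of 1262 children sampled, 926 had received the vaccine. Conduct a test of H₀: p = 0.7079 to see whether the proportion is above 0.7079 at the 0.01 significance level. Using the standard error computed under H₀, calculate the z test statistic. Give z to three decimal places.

p̂ = 926/1262 = 0.73376.
SE = √(p₀(1−p₀)/n) = √(0.20678/1262) = 0.01280.
z = (0.73376 − 0.7079)/0.01280 = 0.02586/0.01280 = 2.020.
p-value = P(Z > 2.020) ≈ 0.0217, so at α = 0.01 we fail to reject H₀.

z = 2.020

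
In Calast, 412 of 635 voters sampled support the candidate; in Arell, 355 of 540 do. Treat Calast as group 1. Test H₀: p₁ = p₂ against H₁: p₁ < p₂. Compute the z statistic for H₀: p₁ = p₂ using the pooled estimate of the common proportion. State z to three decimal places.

p̂₁ = 412/635 = 0.64882, p̂₂ = 355/540 = 0.65741.
Pooled p̂ = (412+355)/(635+540) = 767/1175 = 0.65277.
SE = √(0.226663 × 0.00342666) = 0.02787.
z = (0.64882 − 0.65741)/0.02787 = -0.00859/0.02787 = -0.308.

z = -0.308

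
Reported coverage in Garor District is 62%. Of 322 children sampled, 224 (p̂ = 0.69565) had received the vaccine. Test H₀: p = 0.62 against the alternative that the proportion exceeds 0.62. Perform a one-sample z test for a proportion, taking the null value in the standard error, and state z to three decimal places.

p̂ = 224/322 ≈ 0.69565.
Under H₀, SE = √(0.62·0.38/322) = √(0.000731677) = 0.02705.
z = (0.69565 − 0.62)/0.02705 = 0.07565/0.02705 = 2.797.
p-value = P(Z > 2.797) ≈ 0.0026.

z = 2.797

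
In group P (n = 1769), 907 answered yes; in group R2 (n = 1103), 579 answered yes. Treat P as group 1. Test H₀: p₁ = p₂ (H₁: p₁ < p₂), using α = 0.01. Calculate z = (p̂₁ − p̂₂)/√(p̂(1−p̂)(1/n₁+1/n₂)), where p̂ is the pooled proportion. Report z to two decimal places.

z = -0.64

p̂₁ = 907/1769 ≈ 0.5127, p̂₂ = 579/1103 ≈ 0.5249.
Pooled p̂ = (907+579)/(1769+1103) = 1486/2872 = 0.5174.
SE = √(p̂(1−p̂)(1/n₁+1/n₂)) = √(0.5174·0.4826·0.00147191) = √(0.000367531) = 0.0192.
z = (0.5127 − 0.5249)/0.0192 = -0.0122/0.0192 = -0.64.
p-value = P(Z < -0.637) ≈ 0.2620; since p > α = 0.01, fail to reject H₀.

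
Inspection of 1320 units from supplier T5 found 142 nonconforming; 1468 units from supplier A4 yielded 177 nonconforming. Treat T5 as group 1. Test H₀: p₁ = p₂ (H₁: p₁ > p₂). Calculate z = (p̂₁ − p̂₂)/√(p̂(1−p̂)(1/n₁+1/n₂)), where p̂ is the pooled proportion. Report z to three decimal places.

z = -1.076

p̂₁ = 142/1320 ≈ 0.10758, p̂₂ = 177/1468 ≈ 0.12057.
Pooled p̂ = (142+177)/(1320+1468) = 319/2788 = 0.11442.
SE = √(p̂(1−p̂)(1/n₁+1/n₂)) = √(0.11442·0.88558·0.00143877) = √(0.000145787) = 0.01207.
z = (0.10758 − 0.12057)/0.01207 = -0.01299/0.01207 = -1.076.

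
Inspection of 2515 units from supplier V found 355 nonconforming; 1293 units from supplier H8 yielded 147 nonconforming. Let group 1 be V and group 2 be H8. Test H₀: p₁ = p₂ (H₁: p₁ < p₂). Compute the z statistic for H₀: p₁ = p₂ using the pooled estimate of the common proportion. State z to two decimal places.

p̂₁ = 355/2515 ≈ 0.1412, p̂₂ = 147/1293 ≈ 0.1137.
Pooled p̂ = (355+147)/(2515+1293) = 502/3808 = 0.1318.
SE = √(p̂(1−p̂)(1/n₁+1/n₂)) = √(0.1318·0.8682·0.00117101) = √(0.000134021) = 0.0116.
z = (0.1412 − 0.1137)/0.0116 = 0.0275/0.0116 = 2.37.
p-value = P(Z < 2.372) ≈ 0.9912.

z = 2.37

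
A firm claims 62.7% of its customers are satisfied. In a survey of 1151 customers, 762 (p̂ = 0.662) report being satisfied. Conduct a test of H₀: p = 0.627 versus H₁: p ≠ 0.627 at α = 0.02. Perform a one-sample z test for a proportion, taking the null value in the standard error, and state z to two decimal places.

z = 2.46

p̂ = 762/1151 = 0.66203.
SE = √(p₀(1−p₀)/n) = √(0.23387/1151) = 0.01425.
z = (0.66203 − 0.627)/0.01425 = 0.03503/0.01425 = 2.46.
Two-sided p-value ≈ 2·Φ(−2.458) = 0.0140, so at α = 0.02 we reject H₀.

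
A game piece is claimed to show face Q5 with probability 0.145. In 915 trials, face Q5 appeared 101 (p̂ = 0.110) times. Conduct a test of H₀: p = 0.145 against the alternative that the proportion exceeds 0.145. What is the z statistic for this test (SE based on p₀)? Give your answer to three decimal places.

p̂ = 101/915 ≈ 0.11038.
SE = √(p₀(1−p₀)/n) = √(0.12397/915) = 0.01164.
z = (0.11038 − 0.145)/0.01164 = -0.03462/0.01164 = -2.974.
p-value = P(Z > -2.974) ≈ 0.9985.

z = -2.974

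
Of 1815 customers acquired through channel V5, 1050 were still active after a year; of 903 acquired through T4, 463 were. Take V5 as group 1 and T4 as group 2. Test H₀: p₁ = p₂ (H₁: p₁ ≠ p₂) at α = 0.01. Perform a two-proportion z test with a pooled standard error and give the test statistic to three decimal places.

p̂₁ = 1050/1815 ≈ 0.57851, p̂₂ = 463/903 ≈ 0.51274.
Pooled p̂ = (1050+463)/(1815+903) = 1513/2718 = 0.55666.
SE = √(0.24679 × 0.00165838) = 0.02023.
z = (0.57851 − 0.51274)/0.02023 = 0.06577/0.02023 = 3.251.
Two-sided p-value ≈ 2·Φ(−3.251) = 0.0011; since p < α = 0.01, reject H₀.

z = 3.251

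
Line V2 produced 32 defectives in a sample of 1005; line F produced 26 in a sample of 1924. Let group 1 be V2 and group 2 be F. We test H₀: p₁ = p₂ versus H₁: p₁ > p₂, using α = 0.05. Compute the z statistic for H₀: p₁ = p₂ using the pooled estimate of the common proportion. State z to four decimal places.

p̂₁ = 32/1005 = 0.0318408, p̂₂ = 26/1924 = 0.0135135.
Pooled p̂ = (32+26)/(1005+1924) = 58/2929 = 0.0198020.
SE = √(0.0194099 × 0.00151478) = 0.0054223.
z = (0.0318408 − 0.0135135)/0.0054223 = 0.0183273/0.0054223 = 3.3800.
p-value = P(Z > 3.380) ≈ 0.0004, so at α = 0.05 we reject H₀.

z = 3.3800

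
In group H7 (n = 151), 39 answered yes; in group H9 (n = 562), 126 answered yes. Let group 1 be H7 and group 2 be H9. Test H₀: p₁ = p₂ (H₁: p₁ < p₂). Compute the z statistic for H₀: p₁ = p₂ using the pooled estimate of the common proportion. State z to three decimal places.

p̂₁ = 39/151 = 0.25828, p̂₂ = 126/562 = 0.22420.
Pooled p̂ = (39+126)/(151+562) = 165/713 = 0.23142.
SE = √(p̂(1−p̂)(1/n₁+1/n₂)) = √(0.23142·0.76858·0.00840188) = √(0.00149438) = 0.03866.
z = (0.25828 − 0.22420)/0.03866 = 0.03408/0.03866 = 0.882.

z = 0.882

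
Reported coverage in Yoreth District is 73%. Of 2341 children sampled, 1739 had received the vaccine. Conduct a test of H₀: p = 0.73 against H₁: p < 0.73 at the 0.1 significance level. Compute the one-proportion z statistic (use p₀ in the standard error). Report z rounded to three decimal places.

z = 1.400

p̂ = 1739/2341 = 0.742845.
Standard error under H₀: √(0.73×0.27/2341) = 0.009176.
z = (0.742845 − 0.73)/0.009176 = 0.012845/0.009176 = 1.400.
p-value = P(Z < 1.400) ≈ 0.9192. With α = 0.1, fail to reject H₀.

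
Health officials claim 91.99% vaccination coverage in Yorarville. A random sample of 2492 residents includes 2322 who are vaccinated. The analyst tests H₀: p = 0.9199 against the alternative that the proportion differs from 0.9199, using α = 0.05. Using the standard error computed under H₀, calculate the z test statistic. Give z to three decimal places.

p̂ = 2322/2492 = 0.931782.
Under H₀, SE = √(0.9199·0.0801/2492) = √(2.95682e-05) = 0.005438.
z = (0.931782 − 0.9199)/0.005438 = 0.011882/0.005438 = 2.185.
p-value = 2·P(Z > 2.185) ≈ 0.0289; since p < α = 0.05, reject H₀.

z = 2.185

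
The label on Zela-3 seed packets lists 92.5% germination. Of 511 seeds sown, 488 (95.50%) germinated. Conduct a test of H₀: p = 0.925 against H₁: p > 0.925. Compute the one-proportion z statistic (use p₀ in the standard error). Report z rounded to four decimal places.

p̂ = 488/511 ≈ 0.9549902.
SE = √(p₀(1−p₀)/n) = √(0.069375/511) = 0.0116517.
z = (0.9549902 − 0.925)/0.0116517 = 0.0299902/0.0116517 = 2.5739.
p-value = P(Z > 2.574) ≈ 0.0050.

z = 2.5739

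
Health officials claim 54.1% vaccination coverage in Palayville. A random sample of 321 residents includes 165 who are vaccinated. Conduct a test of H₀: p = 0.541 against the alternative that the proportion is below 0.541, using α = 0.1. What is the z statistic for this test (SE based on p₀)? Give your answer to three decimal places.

p̂ = 165/321 = 0.51402.
Standard error under H₀: √(0.541×0.459/321) = 0.02781.
z = (0.51402 − 0.541)/0.02781 = -0.02698/0.02781 = -0.970.
p-value = P(Z < -0.970) ≈ 0.1660, so at α = 0.1 we fail to reject H₀.

z = -0.970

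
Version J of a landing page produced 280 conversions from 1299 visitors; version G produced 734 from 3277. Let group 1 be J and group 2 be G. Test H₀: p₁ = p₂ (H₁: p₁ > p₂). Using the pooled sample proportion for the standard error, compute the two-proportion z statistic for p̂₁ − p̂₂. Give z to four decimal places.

p̂₁ = 280/1299 ≈ 0.215550, p̂₂ = 734/3277 ≈ 0.223985.
Pooled p̂ = (280+734)/(1299+3277) = 1014/4576 = 0.221591.
SE = √(0.172488 × 0.00107498) = 0.013617.
z = (0.215550 − 0.223985)/0.013617 = -0.008435/0.013617 = -0.6194.
p-value = P(Z > -0.619) ≈ 0.7322.

z = -0.6194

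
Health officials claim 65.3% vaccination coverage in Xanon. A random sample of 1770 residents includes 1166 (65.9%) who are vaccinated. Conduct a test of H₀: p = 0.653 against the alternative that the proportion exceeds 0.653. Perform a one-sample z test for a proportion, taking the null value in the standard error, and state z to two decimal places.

z = 0.51

p̂ = 1166/1770 ≈ 0.6588.
SE = √(p₀(1−p₀)/n) = √(0.22659/1770) = 0.0113.
z = (0.6588 − 0.653)/0.0113 = 0.0058/0.0113 = 0.51.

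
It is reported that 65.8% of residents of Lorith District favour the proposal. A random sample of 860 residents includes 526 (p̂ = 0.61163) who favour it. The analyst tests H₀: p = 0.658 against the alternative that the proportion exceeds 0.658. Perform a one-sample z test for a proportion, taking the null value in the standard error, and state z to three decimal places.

p̂ = 526/860 ≈ 0.611628.
Under H₀, SE = √(0.658·0.342/860) = √(0.00026167) = 0.016176.
z = (0.611628 − 0.658)/0.016176 = -0.046372/0.016176 = -2.867.

z = -2.867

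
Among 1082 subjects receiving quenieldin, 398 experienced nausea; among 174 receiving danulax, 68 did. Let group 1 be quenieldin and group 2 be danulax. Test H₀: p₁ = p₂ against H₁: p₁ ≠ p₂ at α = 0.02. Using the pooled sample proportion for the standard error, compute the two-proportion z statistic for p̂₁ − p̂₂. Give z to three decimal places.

p̂₁ = 398/1082 ≈ 0.36784, p̂₂ = 68/174 ≈ 0.39080.
Pooled p̂ = (398+68)/(1082+174) = 466/1256 = 0.37102.
SE = √(p̂(1−p̂)(1/n₁+1/n₂)) = √(0.37102·0.62898·0.00667134) = √(0.00155685) = 0.03946.
z = (0.36784 − 0.39080)/0.03946 = -0.02296/0.03946 = -0.582.
Two-sided p-value ≈ 2·Φ(−0.582) = 0.5605. With α = 0.02, fail to reject H₀.

z = -0.582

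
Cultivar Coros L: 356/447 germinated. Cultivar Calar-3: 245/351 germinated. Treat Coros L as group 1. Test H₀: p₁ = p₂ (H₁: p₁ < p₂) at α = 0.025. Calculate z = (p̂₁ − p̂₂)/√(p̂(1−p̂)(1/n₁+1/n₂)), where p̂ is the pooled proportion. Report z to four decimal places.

p̂₁ = 356/447 = 0.796421, p̂₂ = 245/351 = 0.698006.
Pooled p̂ = (356+245)/(447+351) = 601/798 = 0.753133.
SE = √(0.185924 × 0.00508614) = 0.030751.
z = (0.796421 − 0.698006)/0.030751 = 0.098415/0.030751 = 3.2004.
p-value = P(Z < 3.200) ≈ 0.9993, so at α = 0.025 we fail to reject H₀.

z = 3.2004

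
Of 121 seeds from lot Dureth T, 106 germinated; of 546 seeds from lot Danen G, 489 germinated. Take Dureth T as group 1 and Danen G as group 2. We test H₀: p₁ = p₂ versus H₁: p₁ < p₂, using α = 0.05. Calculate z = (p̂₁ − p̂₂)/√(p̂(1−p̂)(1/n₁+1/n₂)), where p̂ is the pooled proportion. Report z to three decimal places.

z = -0.628

p̂₁ = 106/121 ≈ 0.87603, p̂₂ = 489/546 ≈ 0.89560.
Pooled p̂ = (106+489)/(121+546) = 595/667 = 0.89205.
SE = √(p̂(1−p̂)(1/n₁+1/n₂)) = √(0.89205·0.10795·0.010096) = √(0.000972178) = 0.03118.
z = (0.87603 − 0.89560)/0.03118 = -0.01957/0.03118 = -0.628.
p-value = P(Z < -0.628) ≈ 0.2651; since p > α = 0.05, fail to reject H₀.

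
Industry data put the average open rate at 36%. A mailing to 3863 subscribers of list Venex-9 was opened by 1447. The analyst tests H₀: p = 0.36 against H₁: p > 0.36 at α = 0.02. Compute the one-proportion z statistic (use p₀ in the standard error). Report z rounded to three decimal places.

p̂ = 1447/3863 ≈ 0.374579.
Standard error under H₀: √(0.36×0.64/3863) = 0.007723.
z = (0.374579 − 0.36)/0.007723 = 0.014579/0.007723 = 1.888.
p-value = P(Z > 1.888) ≈ 0.0295, so at α = 0.02 we fail to reject H₀.

z = 1.888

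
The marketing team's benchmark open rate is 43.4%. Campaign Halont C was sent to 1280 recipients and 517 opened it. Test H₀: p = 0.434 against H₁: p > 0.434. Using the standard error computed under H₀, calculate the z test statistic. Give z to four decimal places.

p̂ = 517/1280 = 0.4039063.
Standard error under H₀: √(0.434×0.566/1280) = 0.0138531.
z = (0.4039063 − 0.434)/0.0138531 = -0.0300937/0.0138531 = -2.1723.

z = -2.1723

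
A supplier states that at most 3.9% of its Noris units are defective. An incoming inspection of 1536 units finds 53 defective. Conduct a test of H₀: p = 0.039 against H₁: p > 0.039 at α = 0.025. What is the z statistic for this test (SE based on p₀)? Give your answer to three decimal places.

p̂ = 53/1536 ≈ 0.034505.
Under H₀, SE = √(0.039·0.961/1536) = √(2.44004e-05) = 0.004940.
z = (0.034505 − 0.039)/0.004940 = -0.004495/0.004940 = -0.910.
p-value = P(Z > -0.910) ≈ 0.8186; since p > α = 0.025, fail to reject H₀.

z = -0.910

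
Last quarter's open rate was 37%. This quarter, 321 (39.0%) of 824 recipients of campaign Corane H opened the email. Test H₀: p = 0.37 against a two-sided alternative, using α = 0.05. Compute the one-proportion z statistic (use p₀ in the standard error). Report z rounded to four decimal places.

z = 1.1631

p̂ = 321/824 ≈ 0.389563.
SE = √(p₀(1−p₀)/n) = √(0.2331/824) = 0.016819.
z = (0.389563 − 0.37)/0.016819 = 0.019563/0.016819 = 1.1631.
p-value = 2·P(Z > 1.163) ≈ 0.2448, so at α = 0.05 we fail to reject H₀.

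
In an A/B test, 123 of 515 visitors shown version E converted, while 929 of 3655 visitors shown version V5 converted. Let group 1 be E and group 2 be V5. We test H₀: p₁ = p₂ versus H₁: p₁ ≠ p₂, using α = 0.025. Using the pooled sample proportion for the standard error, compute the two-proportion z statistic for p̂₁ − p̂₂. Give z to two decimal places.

p̂₁ = 123/515 = 0.2388, p̂₂ = 929/3655 = 0.2542.
Pooled p̂ = (123+929)/(515+3655) = 1052/4170 = 0.2523.
SE = √(p̂(1−p̂)(1/n₁+1/n₂)) = √(0.2523·0.7477·0.00221535) = √(0.000417889) = 0.0204.
z = (0.2388 − 0.2542)/0.0204 = -0.0154/0.0204 = -0.75.
Two-sided p-value ≈ 2·Φ(−0.750) = 0.4531, so at α = 0.025 we fail to reject H₀.

z = -0.75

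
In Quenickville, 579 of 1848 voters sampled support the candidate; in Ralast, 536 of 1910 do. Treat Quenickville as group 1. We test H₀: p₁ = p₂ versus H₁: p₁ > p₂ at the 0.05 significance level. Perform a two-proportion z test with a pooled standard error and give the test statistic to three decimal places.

z = 2.193

p̂₁ = 579/1848 = 0.313312, p̂₂ = 536/1910 = 0.280628.
Pooled p̂ = (579+536)/(1848+1910) = 1115/3758 = 0.296700.
SE = √(p̂(1−p̂)(1/n₁+1/n₂)) = √(0.296700·0.703300·0.00106469) = √(0.000222167) = 0.014905.
z = (0.313312 − 0.280628)/0.014905 = 0.032684/0.014905 = 2.193.
p-value = P(Z > 2.193) ≈ 0.0142; since p < α = 0.05, reject H₀.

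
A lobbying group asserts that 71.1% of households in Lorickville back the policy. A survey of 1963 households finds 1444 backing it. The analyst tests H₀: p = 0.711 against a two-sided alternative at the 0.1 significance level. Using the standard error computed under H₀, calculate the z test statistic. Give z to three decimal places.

z = 2.405

p̂ = 1444/1963 = 0.735609.
Standard error under H₀: √(0.711×0.289/1963) = 0.010231.
z = (0.735609 − 0.711)/0.010231 = 0.024609/0.010231 = 2.405.
p-value = 2·P(Z > 2.405) ≈ 0.0162, so at α = 0.1 we reject H₀.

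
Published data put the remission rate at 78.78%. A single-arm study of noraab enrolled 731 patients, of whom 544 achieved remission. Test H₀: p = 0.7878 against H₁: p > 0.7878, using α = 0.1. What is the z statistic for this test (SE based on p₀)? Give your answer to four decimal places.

p̂ = 544/731 = 0.744186.
Under H₀, SE = √(0.7878·0.2122/731) = √(0.000228688) = 0.015122.
z = (0.744186 − 0.7878)/0.015122 = -0.043614/0.015122 = -2.8841.
p-value = P(Z > -2.884) ≈ 0.9980, so at α = 0.1 we fail to reject H₀.

z = -2.8841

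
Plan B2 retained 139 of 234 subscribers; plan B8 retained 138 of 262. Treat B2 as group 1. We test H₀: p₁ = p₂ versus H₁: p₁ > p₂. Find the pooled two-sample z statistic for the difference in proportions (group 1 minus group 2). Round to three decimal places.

p̂₁ = 139/234 = 0.59402, p̂₂ = 138/262 = 0.52672.
Pooled p̂ = (139+138)/(234+262) = 277/496 = 0.55847.
SE = √(p̂(1−p̂)(1/n₁+1/n₂)) = √(0.55847·0.44153·0.0080903) = √(0.00199492) = 0.04466.
z = (0.59402 − 0.52672)/0.04466 = 0.06730/0.04466 = 1.507.

z = 1.507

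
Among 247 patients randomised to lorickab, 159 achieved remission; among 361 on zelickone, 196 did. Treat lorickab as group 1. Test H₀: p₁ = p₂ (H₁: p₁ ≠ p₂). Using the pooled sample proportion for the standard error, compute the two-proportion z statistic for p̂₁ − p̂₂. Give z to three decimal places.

p̂₁ = 159/247 ≈ 0.64372, p̂₂ = 196/361 ≈ 0.54294.
Pooled p̂ = (159+196)/(247+361) = 355/608 = 0.58388.
SE = √(p̂(1−p̂)(1/n₁+1/n₂)) = √(0.58388·0.41612·0.00681867) = √(0.00165669) = 0.04070.
z = (0.64372 − 0.54294)/0.04070 = 0.10078/0.04070 = 2.476.
p-value = 2·P(Z > 2.476) ≈ 0.0133.

z = 2.476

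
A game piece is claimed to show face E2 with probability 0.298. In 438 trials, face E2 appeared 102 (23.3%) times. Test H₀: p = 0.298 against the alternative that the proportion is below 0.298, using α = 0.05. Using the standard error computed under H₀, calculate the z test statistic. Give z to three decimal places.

z = -2.980

p̂ = 102/438 ≈ 0.23288.
SE = √(p₀(1−p₀)/n) = √(0.2092/438) = 0.02185.
z = (0.23288 − 0.298)/0.02185 = -0.06512/0.02185 = -2.980.
p-value = P(Z < -2.980) ≈ 0.0014; since p < α = 0.05, reject H₀.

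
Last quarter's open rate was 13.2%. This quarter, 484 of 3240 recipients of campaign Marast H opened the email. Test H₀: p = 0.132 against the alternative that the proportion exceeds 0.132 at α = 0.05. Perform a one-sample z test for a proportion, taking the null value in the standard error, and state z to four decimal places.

z = 2.9231

p̂ = 484/3240 ≈ 0.1493827.
Standard error under H₀: √(0.132×0.868/3240) = 0.0059467.
z = (0.1493827 − 0.132)/0.0059467 = 0.0173827/0.0059467 = 2.9231.
p-value = P(Z > 2.923) ≈ 0.0017; since p < α = 0.05, reject H₀.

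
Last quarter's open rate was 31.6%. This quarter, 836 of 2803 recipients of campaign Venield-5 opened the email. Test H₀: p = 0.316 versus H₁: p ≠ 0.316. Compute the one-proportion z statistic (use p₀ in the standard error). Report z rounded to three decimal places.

z = -2.021

p̂ = 836/2803 = 0.298252.
Under H₀, SE = √(0.316·0.684/2803) = √(7.71117e-05) = 0.008781.
z = (0.298252 − 0.316)/0.008781 = -0.017748/0.008781 = -2.021.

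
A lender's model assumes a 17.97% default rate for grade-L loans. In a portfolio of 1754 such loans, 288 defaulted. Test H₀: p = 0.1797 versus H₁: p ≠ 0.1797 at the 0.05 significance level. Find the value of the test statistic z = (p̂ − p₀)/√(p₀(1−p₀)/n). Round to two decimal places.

p̂ = 288/1754 = 0.16420.
SE = √(p₀(1−p₀)/n) = √(0.14741/1754) = 0.00917.
z = (0.16420 − 0.1797)/0.00917 = -0.01550/0.00917 = -1.69.
Two-sided p-value ≈ 2·Φ(−1.691) = 0.0908; since p > α = 0.05, fail to reject H₀.

z = -1.69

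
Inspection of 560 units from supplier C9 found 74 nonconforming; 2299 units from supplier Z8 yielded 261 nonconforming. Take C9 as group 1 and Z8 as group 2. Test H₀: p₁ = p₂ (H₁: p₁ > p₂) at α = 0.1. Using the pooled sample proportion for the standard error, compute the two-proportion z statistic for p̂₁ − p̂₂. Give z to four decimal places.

z = 1.2282

p̂₁ = 74/560 = 0.132143, p̂₂ = 261/2299 = 0.113528.
Pooled p̂ = (74+261)/(560+2299) = 335/2859 = 0.117174.
SE = √(p̂(1−p̂)(1/n₁+1/n₂)) = √(0.117174·0.882826·0.00222069) = √(0.000229717) = 0.015156.
z = (0.132143 − 0.113528)/0.015156 = 0.018615/0.015156 = 1.2282.
p-value = P(Z > 1.228) ≈ 0.1097. With α = 0.1, fail to reject H₀.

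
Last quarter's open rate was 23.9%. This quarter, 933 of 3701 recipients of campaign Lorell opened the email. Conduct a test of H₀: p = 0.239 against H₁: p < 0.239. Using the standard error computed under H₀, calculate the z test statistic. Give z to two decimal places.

p̂ = 933/3701 ≈ 0.2521.
SE = √(p₀(1−p₀)/n) = √(0.18188/3701) = 0.0070.
z = (0.2521 − 0.239)/0.0070 = 0.0131/0.0070 = 1.87.

z = 1.87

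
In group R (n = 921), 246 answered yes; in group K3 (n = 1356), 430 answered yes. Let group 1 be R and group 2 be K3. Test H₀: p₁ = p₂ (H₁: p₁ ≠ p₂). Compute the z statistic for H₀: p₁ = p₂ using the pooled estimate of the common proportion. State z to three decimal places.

z = -2.563

p̂₁ = 246/921 = 0.26710, p̂₂ = 430/1356 = 0.31711.
Pooled p̂ = (246+430)/(921+1356) = 676/2277 = 0.29688.
SE = √(p̂(1−p̂)(1/n₁+1/n₂)) = √(0.29688·0.70312·0.00182324) = √(0.000380589) = 0.01951.
z = (0.26710 − 0.31711)/0.01951 = -0.05001/0.01951 = -2.563.
p-value = 2·P(Z > 2.563) ≈ 0.0104.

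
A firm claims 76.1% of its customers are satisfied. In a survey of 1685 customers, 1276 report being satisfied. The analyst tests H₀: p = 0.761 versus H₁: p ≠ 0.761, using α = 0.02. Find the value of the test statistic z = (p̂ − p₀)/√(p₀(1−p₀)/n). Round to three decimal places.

p̂ = 1276/1685 = 0.75727.
Under H₀, SE = √(0.761·0.239/1685) = √(0.00010794) = 0.01039.
z = (0.75727 − 0.761)/0.01039 = -0.00373/0.01039 = -0.359.
Two-sided p-value ≈ 2·Φ(−0.359) = 0.7196; since p > α = 0.02, fail to reject H₀.

z = -0.359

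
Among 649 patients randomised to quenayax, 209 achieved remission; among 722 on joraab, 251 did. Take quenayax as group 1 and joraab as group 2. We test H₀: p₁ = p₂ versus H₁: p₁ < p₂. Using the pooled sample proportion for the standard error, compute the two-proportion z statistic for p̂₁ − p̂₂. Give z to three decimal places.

z = -1.003

p̂₁ = 209/649 ≈ 0.32203, p̂₂ = 251/722 ≈ 0.34765.
Pooled p̂ = (209+251)/(649+722) = 460/1371 = 0.33552.
SE = √(p̂(1−p̂)(1/n₁+1/n₂)) = √(0.33552·0.66448·0.00292587) = √(0.000652314) = 0.02554.
z = (0.32203 − 0.34765)/0.02554 = -0.02562/0.02554 = -1.003.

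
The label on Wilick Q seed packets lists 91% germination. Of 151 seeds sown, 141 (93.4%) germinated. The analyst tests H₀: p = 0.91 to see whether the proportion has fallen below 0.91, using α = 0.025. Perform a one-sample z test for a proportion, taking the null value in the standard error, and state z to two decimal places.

p̂ = 141/151 = 0.9338.
Standard error under H₀: √(0.91×0.09/151) = 0.0233.
z = (0.9338 − 0.91)/0.0233 = 0.0238/0.0233 = 1.02.
p-value = P(Z < 1.021) ≈ 0.8463; since p > α = 0.025, fail to reject H₀.

z = 1.02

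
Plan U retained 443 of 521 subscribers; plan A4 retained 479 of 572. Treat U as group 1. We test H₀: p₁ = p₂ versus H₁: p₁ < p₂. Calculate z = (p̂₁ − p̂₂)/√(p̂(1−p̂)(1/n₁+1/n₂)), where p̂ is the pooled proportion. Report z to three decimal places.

p̂₁ = 443/521 = 0.85029, p̂₂ = 479/572 = 0.83741.
Pooled p̂ = (443+479)/(521+572) = 922/1093 = 0.84355.
SE = √(0.131973 × 0.00366764) = 0.02200.
z = (0.85029 − 0.83741)/0.02200 = 0.01288/0.02200 = 0.585.
p-value = P(Z < 0.585) ≈ 0.7208.

z = 0.585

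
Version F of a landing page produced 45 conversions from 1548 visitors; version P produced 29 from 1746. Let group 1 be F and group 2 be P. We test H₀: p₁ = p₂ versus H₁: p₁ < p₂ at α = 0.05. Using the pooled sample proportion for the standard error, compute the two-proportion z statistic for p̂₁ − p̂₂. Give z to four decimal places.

p̂₁ = 45/1548 ≈ 0.0290698, p̂₂ = 29/1746 ≈ 0.0166094.
Pooled p̂ = (45+29)/(1548+1746) = 74/3294 = 0.0224651.
SE = √(0.0219604 × 0.00121873) = 0.0051734.
z = (0.0290698 − 0.0166094)/0.0051734 = 0.0124604/0.0051734 = 2.4086.
p-value = P(Z < 2.409) ≈ 0.9920. With α = 0.05, fail to reject H₀.

z = 2.4086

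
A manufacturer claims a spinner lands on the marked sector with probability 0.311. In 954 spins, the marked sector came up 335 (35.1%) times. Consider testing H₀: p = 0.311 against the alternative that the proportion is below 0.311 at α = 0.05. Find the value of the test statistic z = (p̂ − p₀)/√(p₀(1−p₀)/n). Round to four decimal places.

z = 2.6792

p̂ = 335/954 = 0.351153.
Under H₀, SE = √(0.311·0.689/954) = √(0.000224611) = 0.014987.
z = (0.351153 − 0.311)/0.014987 = 0.040153/0.014987 = 2.6792.
p-value = P(Z < 2.679) ≈ 0.9963; since p > α = 0.05, fail to reject H₀.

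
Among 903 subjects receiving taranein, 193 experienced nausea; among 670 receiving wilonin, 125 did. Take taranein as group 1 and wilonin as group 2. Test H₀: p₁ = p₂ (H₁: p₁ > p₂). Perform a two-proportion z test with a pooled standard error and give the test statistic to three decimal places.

z = 1.327

p̂₁ = 193/903 = 0.213732, p̂₂ = 125/670 = 0.186567.
Pooled p̂ = (193+125)/(903+670) = 318/1573 = 0.202161.
SE = √(0.161292 × 0.00259996) = 0.020478.
z = (0.213732 − 0.186567)/0.020478 = 0.027165/0.020478 = 1.327.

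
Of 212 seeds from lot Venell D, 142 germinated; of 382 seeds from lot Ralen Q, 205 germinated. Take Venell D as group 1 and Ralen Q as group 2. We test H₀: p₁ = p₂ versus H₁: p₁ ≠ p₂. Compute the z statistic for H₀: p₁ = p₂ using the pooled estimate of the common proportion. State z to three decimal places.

p̂₁ = 142/212 = 0.66981, p̂₂ = 205/382 = 0.53665.
Pooled p̂ = (142+205)/(212+382) = 347/594 = 0.58418.
SE = √(0.242915 × 0.00733478) = 0.04221.
z = (0.66981 − 0.53665)/0.04221 = 0.13316/0.04221 = 3.155.
Two-sided p-value ≈ 2·Φ(−3.155) = 0.0016.

z = 3.155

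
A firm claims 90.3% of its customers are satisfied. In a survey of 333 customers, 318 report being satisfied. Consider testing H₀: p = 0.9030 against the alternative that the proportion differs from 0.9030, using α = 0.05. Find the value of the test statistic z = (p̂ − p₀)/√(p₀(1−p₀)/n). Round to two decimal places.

z = 3.20

p̂ = 318/333 = 0.95495.
SE = √(p₀(1−p₀)/n) = √(0.087591/333) = 0.01622.
z = (0.95495 − 0.903)/0.01622 = 0.05195/0.01622 = 3.20.
Two-sided p-value ≈ 2·Φ(−3.203) = 0.0014, so at α = 0.05 we reject H₀.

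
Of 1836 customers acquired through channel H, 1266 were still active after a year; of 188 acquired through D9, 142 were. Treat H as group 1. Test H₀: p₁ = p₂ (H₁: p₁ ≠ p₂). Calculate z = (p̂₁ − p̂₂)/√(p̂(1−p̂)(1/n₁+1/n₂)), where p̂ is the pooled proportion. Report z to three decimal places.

p̂₁ = 1266/1836 ≈ 0.68954, p̂₂ = 142/188 ≈ 0.75532.
Pooled p̂ = (1266+142)/(1836+188) = 1408/2024 = 0.69565.
SE = √(p̂(1−p̂)(1/n₁+1/n₂)) = √(0.69565·0.30435·0.00586381) = √(0.00124149) = 0.03523.
z = (0.68954 − 0.75532)/0.03523 = -0.06578/0.03523 = -1.867.
Two-sided p-value ≈ 2·Φ(−1.867) = 0.0619.

z = -1.867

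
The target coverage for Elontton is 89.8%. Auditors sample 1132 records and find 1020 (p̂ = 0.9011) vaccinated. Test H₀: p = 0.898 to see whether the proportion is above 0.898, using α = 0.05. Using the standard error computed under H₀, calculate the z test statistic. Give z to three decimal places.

z = 0.340

p̂ = 1020/1132 ≈ 0.90106.
Standard error under H₀: √(0.898×0.102/1132) = 0.00900.
z = (0.90106 − 0.898)/0.00900 = 0.00306/0.00900 = 0.340.
p-value = P(Z > 0.340) ≈ 0.3669; since p > α = 0.05, fail to reject H₀.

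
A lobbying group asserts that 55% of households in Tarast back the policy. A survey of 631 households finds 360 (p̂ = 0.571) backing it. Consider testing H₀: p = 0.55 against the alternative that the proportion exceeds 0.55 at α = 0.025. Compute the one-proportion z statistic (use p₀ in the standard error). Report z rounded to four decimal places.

p̂ = 360/631 ≈ 0.570523.
SE = √(p₀(1−p₀)/n) = √(0.2475/631) = 0.019805.
z = (0.570523 − 0.55)/0.019805 = 0.020523/0.019805 = 1.0363.
p-value = P(Z > 1.036) ≈ 0.1500, so at α = 0.025 we fail to reject H₀.

z = 1.0363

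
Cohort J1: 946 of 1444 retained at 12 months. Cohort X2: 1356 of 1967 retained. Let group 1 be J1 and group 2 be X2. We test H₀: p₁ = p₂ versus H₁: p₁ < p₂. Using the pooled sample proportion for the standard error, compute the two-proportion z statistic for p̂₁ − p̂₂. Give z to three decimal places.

p̂₁ = 946/1444 = 0.65512, p̂₂ = 1356/1967 = 0.68937.
Pooled p̂ = (946+1356)/(1444+1967) = 2302/3411 = 0.67488.
SE = √(p̂(1−p̂)(1/n₁+1/n₂)) = √(0.67488·0.32512·0.00120091) = √(0.000263502) = 0.01623.
z = (0.65512 − 0.68937)/0.01623 = -0.03425/0.01623 = -2.110.

z = -2.110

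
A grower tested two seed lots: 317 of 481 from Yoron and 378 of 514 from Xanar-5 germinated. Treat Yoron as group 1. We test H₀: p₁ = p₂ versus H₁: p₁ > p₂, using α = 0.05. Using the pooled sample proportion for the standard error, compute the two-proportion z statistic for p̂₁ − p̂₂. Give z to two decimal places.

z = -2.62

p̂₁ = 317/481 ≈ 0.65904, p̂₂ = 378/514 ≈ 0.73541.
Pooled p̂ = (317+378)/(481+514) = 695/995 = 0.69849.
SE = √(p̂(1−p̂)(1/n₁+1/n₂)) = √(0.69849·0.30151·0.00402453) = √(0.000847568) = 0.02911.
z = (0.65904 − 0.73541)/0.02911 = -0.07637/0.02911 = -2.62.
p-value = P(Z > -2.623) ≈ 0.9956, so at α = 0.05 we fail to reject H₀.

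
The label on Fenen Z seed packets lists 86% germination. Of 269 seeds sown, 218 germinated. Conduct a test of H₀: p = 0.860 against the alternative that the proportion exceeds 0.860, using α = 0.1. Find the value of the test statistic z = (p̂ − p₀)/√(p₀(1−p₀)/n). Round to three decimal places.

z = -2.344

p̂ = 218/269 ≈ 0.81041.
Standard error under H₀: √(0.86×0.14/269) = 0.02116.
z = (0.81041 − 0.86)/0.02116 = -0.04959/0.02116 = -2.344.
p-value = P(Z > -2.344) ≈ 0.9905; since p > α = 0.1, fail to reject H₀.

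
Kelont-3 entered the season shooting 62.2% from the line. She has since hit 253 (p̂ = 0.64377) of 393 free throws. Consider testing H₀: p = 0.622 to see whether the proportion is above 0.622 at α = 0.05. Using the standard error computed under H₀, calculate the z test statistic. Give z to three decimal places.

p̂ = 253/393 = 0.64377.
Under H₀, SE = √(0.622·0.378/393) = √(0.00059826) = 0.02446.
z = (0.64377 − 0.622)/0.02446 = 0.02177/0.02446 = 0.890.
p-value = P(Z > 0.890) ≈ 0.1868. With α = 0.05, fail to reject H₀.

z = 0.890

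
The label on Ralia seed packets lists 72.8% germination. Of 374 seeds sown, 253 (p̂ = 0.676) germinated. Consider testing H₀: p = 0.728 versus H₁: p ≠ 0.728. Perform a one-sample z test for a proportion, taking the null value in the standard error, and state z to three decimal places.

p̂ = 253/374 = 0.67647.
Standard error under H₀: √(0.728×0.272/374) = 0.02301.
z = (0.67647 − 0.728)/0.02301 = -0.05153/0.02301 = -2.239.
p-value = 2·P(Z > 2.239) ≈ 0.0251.

z = -2.239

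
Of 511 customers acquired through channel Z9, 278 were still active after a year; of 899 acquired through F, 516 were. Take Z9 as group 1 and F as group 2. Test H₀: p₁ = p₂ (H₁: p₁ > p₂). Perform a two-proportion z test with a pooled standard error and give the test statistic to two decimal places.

z = -1.09

p̂₁ = 278/511 = 0.5440, p̂₂ = 516/899 = 0.5740.
Pooled p̂ = (278+516)/(511+899) = 794/1410 = 0.5631.
SE = √(p̂(1−p̂)(1/n₁+1/n₂)) = √(0.5631·0.4369·0.00306929) = √(0.000755095) = 0.0275.
z = (0.5440 − 0.5740)/0.0275 = -0.0300/0.0275 = -1.09.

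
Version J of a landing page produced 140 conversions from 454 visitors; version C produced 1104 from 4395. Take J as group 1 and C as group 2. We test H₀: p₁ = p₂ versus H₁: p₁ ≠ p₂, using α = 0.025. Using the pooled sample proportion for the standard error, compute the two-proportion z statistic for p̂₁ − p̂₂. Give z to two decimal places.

z = 2.66

p̂₁ = 140/454 ≈ 0.3084, p̂₂ = 1104/4395 ≈ 0.2512.
Pooled p̂ = (140+1104)/(454+4395) = 1244/4849 = 0.2565.
SE = √(0.190731 × 0.00243017) = 0.0215.
z = (0.3084 − 0.2512)/0.0215 = 0.0572/0.0215 = 2.66.
p-value = 2·P(Z > 2.656) ≈ 0.0079; since p < α = 0.025, reject H₀.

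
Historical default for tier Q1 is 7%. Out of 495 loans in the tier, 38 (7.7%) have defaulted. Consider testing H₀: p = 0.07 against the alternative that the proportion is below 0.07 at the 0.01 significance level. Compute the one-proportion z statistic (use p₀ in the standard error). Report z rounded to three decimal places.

p̂ = 38/495 ≈ 0.07677.
Standard error under H₀: √(0.07×0.93/495) = 0.01147.
z = (0.07677 − 0.07)/0.01147 = 0.00677/0.01147 = 0.590.
p-value = P(Z < 0.590) ≈ 0.7225, so at α = 0.01 we fail to reject H₀.

z = 0.590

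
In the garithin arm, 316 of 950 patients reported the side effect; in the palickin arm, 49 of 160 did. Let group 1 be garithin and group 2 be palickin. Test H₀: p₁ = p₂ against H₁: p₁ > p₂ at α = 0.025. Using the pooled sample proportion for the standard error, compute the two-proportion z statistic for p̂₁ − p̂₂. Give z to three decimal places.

p̂₁ = 316/950 = 0.33263, p̂₂ = 49/160 = 0.30625.
Pooled p̂ = (316+49)/(950+160) = 365/1110 = 0.32883.
SE = √(p̂(1−p̂)(1/n₁+1/n₂)) = √(0.32883·0.67117·0.00730263) = √(0.00161169) = 0.04015.
z = (0.33263 − 0.30625)/0.04015 = 0.02638/0.04015 = 0.657.
p-value = P(Z > 0.657) ≈ 0.2555. With α = 0.025, fail to reject H₀.

z = 0.657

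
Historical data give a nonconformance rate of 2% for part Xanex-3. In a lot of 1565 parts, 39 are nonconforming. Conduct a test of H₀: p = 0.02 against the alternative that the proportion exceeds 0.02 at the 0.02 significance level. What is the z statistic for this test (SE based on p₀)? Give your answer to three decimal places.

z = 1.390

p̂ = 39/1565 = 0.02492.
Standard error under H₀: √(0.02×0.98/1565) = 0.00354.
z = (0.02492 − 0.02)/0.00354 = 0.00492/0.00354 = 1.390.
p-value = P(Z > 1.390) ≈ 0.0822, so at α = 0.02 we fail to reject H₀.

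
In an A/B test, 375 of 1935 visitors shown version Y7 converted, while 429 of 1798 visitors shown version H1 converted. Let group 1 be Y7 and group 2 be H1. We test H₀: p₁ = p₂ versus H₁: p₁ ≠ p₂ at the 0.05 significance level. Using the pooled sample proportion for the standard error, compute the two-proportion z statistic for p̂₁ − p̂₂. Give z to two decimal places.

p̂₁ = 375/1935 = 0.19380, p̂₂ = 429/1798 = 0.23860.
Pooled p̂ = (375+429)/(1935+1798) = 804/3733 = 0.21538.
SE = √(0.168989 × 0.00107297) = 0.01347.
z = (0.19380 − 0.23860)/0.01347 = -0.04480/0.01347 = -3.33.
Two-sided p-value ≈ 2·Φ(−3.327) = 0.0009. With α = 0.05, reject H₀.

z = -3.33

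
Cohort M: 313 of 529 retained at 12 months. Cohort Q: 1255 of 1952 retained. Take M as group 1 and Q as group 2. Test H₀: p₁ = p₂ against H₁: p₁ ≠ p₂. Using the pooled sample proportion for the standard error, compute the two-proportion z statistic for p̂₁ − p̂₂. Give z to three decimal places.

z = -2.168

p̂₁ = 313/529 = 0.59168, p̂₂ = 1255/1952 = 0.64293.
Pooled p̂ = (313+1255)/(529+1952) = 1568/2481 = 0.63200.
SE = √(p̂(1−p̂)(1/n₁+1/n₂)) = √(0.63200·0.36800·0.00240265) = √(0.000558798) = 0.02364.
z = (0.59168 − 0.64293)/0.02364 = -0.05125/0.02364 = -2.168.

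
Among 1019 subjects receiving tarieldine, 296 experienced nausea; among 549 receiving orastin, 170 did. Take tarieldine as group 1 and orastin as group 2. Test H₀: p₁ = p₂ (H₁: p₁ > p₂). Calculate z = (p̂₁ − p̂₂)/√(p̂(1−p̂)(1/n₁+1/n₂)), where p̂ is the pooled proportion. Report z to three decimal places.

p̂₁ = 296/1019 = 0.29048, p̂₂ = 170/549 = 0.30965.
Pooled p̂ = (296+170)/(1019+549) = 466/1568 = 0.29719.
SE = √(0.20887 × 0.00280285) = 0.02420.
z = (0.29048 − 0.30965)/0.02420 = -0.01917/0.02420 = -0.792.
p-value = P(Z > -0.792) ≈ 0.7859.

z = -0.792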